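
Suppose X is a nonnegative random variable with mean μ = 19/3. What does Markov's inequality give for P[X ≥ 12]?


μ = E[X] = 19/3, a = 12.
Markov: P[X ≥ 12] ≤ μ/a = (19/3)/12 = 19/36.
Numerically: ≈ 0.52778.
(Since a = 12 > μ = 6.33333, the bound 19/36 is < 1 and informative.)

P[X ≥ 12] ≤ 19/36 ≈ 0.52778.


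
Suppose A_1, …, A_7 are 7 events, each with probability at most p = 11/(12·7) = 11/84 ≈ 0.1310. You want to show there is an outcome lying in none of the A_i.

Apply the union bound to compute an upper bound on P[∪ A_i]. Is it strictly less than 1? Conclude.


Union bound: P[∪_{i=1}^{7} A_i] ≤ Σ_i P[A_i] ≤ 7·p = 7·(11/84) = 11/12.
Numerically: 11/12 ≈ 0.9167.
Is 11/12 < 1? YES.
Since P[∪ A_i] ≤ 11/12 < 1, the complement has P[∩ A_i^c] ≥ 1 − 11/12 = 1/12 > 0, so some outcome avoids every A_i.

7·p = 11/12 ≈ 0.9167; existence CERTIFIED by the union bound.


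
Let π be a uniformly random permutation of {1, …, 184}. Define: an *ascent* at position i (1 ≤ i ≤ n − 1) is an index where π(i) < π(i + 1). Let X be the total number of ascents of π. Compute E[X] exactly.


Write X = Σ X_I over i = 1, …, 183, with X_I the indicator of one ascent.
There are 183 indicators.
For each fixed i, the pair (π(i), π(i+1)) is a uniformly random ordered pair of distinct values from {1, …, 184}; by symmetry P[π(i) < π(i+1)] = 1/2.
By linearity: E[X] = 183 · (1/2) = (184 − 1) · (1/2) = 183/2 ≈ 91.500.

E[X] = 183/2 = 91.500.


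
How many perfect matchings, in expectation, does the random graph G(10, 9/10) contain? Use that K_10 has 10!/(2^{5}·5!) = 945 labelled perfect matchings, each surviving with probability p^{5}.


K_10 has 10!/(2^{5}·5!) = 945 labelled perfect matchings.
For each such perfect matching H, let X_H = 1 if all 5 edges of H are present in G. Then P[X_H = 1] = p^{5} = (9/10)^{5} = 59049/100000.
Summing the indicators: E[X] = Σ_H E[X_H] = 945 · p^{5} = 945 · 59049/100000 = 11160261/20000.
Numerically: E[X] ≈ 558.

E[X] = 945 · (9/10)^{5} = 11160261/20000 ≈ 558.


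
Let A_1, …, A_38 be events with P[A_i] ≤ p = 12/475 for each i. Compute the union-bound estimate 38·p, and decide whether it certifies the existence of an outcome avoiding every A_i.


Union bound: P[∪_{i=1}^{38} A_i] ≤ Σ_i P[A_i] ≤ 38·p = 38·(12/475) = 24/25.
Numerically: 24/25 ≈ 0.9600000.
Is 24/25 < 1? YES.
Since P[∪ A_i] ≤ 24/25 < 1, the complement has P[∩ A_i^c] ≥ 1 − 24/25 = 1/25 > 0, so some outcome avoids every A_i.

38·p = 24/25 ≈ 0.9600000; existence CERTIFIED by the union bound.


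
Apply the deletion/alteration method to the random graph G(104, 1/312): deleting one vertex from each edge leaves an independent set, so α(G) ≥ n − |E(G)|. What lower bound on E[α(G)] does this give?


E[|E(G)|] = C(104, 2)·p = 5356 · (1/312) = 103/6.
E[α(G)] ≥ n − E[|E(G)|] = 104 − 103/6 = 521/6.
Numerically: ≈ 86.83333.
(This is only a lower bound; the true E[α(G)] may be larger.)

E[α(G)] ≥ 521/6 ≈ 86.83333.


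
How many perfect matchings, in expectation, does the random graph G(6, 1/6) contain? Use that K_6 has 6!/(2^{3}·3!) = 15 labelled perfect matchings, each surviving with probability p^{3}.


K_6 has 6!/(2^{3}·3!) = 15 labelled perfect matchings.
For each such perfect matching H, let X_H = 1 if all 3 edges of H are present in G. Then P[X_H = 1] = p^{3} = (1/6)^{3} = 1/216.
By linearity of expectation: E[X] = Σ_H E[X_H] = 15 · p^{3} = 15 · 1/216 = 5/72.
Numerically: E[X] ≈ 0.06944.

E[X] = 15 · (1/6)^{3} = 5/72 ≈ 0.06944.


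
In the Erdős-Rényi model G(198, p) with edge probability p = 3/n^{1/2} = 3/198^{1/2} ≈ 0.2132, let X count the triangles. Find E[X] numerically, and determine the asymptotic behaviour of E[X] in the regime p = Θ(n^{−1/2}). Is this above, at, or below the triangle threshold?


Number of potential triangles: C(198, 3) = 1274196.
Each occurs with probability p³ ≈ (0.2132)³ ≈ 9.690942e-03.
By linearity: E[X] = C(198, 3)·p³ ≈ 1274196 · 9.690942e-03 ≈ 12348.1591.
Since α = 1/2 < 1, p = c/n^{1/2} ≫ 1/n is above the triangle threshold p ~ 1/n. Asymptotically E[X] ~ (c³/6)·n^{3(1−α)} = (3³/6)·n^{1.5} → ∞; triangles are abundant w.h.p.

E[X] ≈ 12348.1591; in regime p = Θ(1/n^{1/2}) E[X] diverges (above the triangle threshold p ~ 1/n).


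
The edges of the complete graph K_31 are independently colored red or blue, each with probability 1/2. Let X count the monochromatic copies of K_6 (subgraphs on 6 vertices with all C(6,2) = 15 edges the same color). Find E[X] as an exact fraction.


Let X = Σ_S X_S over the C(31, 6) = 736281 subsets S of size 6, where X_S = 1 if the K_6 on S is monochromatic.
For a fixed S, the K_6 on S has C(6, 2) = 15 edges. P[all 15 edges red] = (1/2)^15, and likewise for blue, so P[monochromatic] = 2·(1/2)^15 = 2^{1 − 15} = 1/16384.
Summing: E[X] = C(31, 6) · 2^{1 − 15} = 736281 · 1/16384 = 736281/16384.
Numerically: E[X] ≈ 44.939.

E[X] = C(31,6)·2^(1−C(6,2)) = 736281/16384 ≈ 44.939.


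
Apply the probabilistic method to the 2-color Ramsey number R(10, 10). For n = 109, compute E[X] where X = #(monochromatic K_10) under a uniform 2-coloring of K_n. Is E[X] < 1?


E[X] = C(109, 10) · 2^{1 − 45} = 42634215112710 · 2^{−44} = 42634215112710/17592186044416.
As a reduced fraction: E[X] = 21317107556355/8796093022208 ≈ 2.423.
Is E[X] < 1? NO.
Since E[X] ≥ 1, the first-moment bound is inconclusive at n = 109; it does NOT by itself certify R(10, 10) > 109.

E[X] = 21317107556355/8796093022208 ≈ 2.423; E[X] ≥ 1; first-moment method inconclusive here.


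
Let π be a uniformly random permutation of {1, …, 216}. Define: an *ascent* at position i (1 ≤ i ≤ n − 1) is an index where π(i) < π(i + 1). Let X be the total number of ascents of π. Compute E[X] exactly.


Write X = Σ X_I over i = 1, …, 215, with X_I the indicator of one ascent.
There are 215 indicators.
For each fixed i, the pair (π(i), π(i+1)) is a uniformly random ordered pair of distinct values from {1, …, 216}; by symmetry P[π(i) < π(i+1)] = 1/2.
By linearity: E[X] = 215 · (1/2) = (216 − 1) · (1/2) = 215/2 ≈ 107.500.

E[X] = 215/2 = 107.500.


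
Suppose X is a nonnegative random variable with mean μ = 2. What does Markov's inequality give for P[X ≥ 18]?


μ = E[X] = 2, a = 18.
Markov: P[X ≥ 18] ≤ μ/a = (2)/18 = 1/9.
Numerically: ≈ 0.111.
(Since a = 18 > μ = 2.000, the bound 1/9 is < 1 and informative.)

P[X ≥ 18] ≤ 1/9 ≈ 0.111.


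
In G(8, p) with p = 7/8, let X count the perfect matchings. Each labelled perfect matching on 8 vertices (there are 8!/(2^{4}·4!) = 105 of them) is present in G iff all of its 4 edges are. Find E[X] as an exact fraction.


K_8 has 8!/(2^{4}·4!) = 105 labelled perfect matchings.
For each such perfect matching H, let X_H = 1 if all 4 edges of H are present in G. Then P[X_H = 1] = p^{4} = (7/8)^{4} = 2401/4096.
By linearity: E[X] = Σ_H E[X_H] = 105 · p^{4} = 105 · 2401/4096 = 252105/4096.
Numerically: E[X] ≈ 61.5491.

E[X] = 105 · (7/8)^{4} = 252105/4096 ≈ 61.5491.


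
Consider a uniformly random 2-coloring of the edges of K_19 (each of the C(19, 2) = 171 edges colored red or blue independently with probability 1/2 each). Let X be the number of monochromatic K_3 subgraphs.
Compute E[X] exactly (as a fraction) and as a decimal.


Let X = Σ_S X_S over the C(19, 3) = 969 subsets S of size 3, where X_S = 1 if the K_3 on S is monochromatic.
For a fixed S, the K_3 on S has C(3, 2) = 3 edges. P[all 3 edges red] = (1/2)^3, and likewise for blue, so P[monochromatic] = 2·(1/2)^3 = 2^{1 − 3} = 1/4.
By linearity: E[X] = C(19, 3) · 2^{1 − 3} = 969 · 1/4 = 969/4.
Numerically: E[X] ≈ 242.25000.

E[X] = C(19,3)·2^(1−C(3,2)) = 969/4 ≈ 242.25000.


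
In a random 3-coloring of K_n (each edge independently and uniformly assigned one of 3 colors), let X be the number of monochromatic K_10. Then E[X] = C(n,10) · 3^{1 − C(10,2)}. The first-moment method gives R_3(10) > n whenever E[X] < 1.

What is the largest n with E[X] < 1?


We need C(n, 10) · 3^{1 − 45} < 1, i.e. C(n, 10) < 3^{45 − 1} = 984770902183611232881.
Check values of n near the boundary:
  n = 567: C(567, 10) = 873787071273467749398; 873787071273467749398 < 984770902183611232881? YES
  n = 568: C(568, 10) = 889446337783744949208; 889446337783744949208 < 984770902183611232881? YES
  n = 569: C(569, 10) = 905357721286137524328; 905357721286137524328 < 984770902183611232881? YES
  n = 570: C(570, 10) = 921524823451961408691; 921524823451961408691 < 984770902183611232881? YES
  n = 571: C(571, 10) = 937951290893172842001; 937951290893172842001 < 984770902183611232881? YES
  n = 572: C(572, 10) = 954640815642161682606; 954640815642161682606 < 984770902183611232881? YES
  n = 573: C(573, 10) = 971597135635805762226; 971597135635805762226 < 984770902183611232881? YES
  n = 574: C(574, 10) = 988824035203816502691; 988824035203816502691 < 984770902183611232881? NO
  n = 575: C(575, 10) = 1006325345561406175305; 1006325345561406175305 < 984770902183611232881? NO
  n = 576: C(576, 10) = 1024104945306307344480; 1024104945306307344480 < 984770902183611232881? NO
The largest n with C(n, 10) < 984770902183611232881 is n = 573 (where E[X] = 35985079097622435638/36472996377170786403 ≈ 0.98662). Hence R_3(10) > 573, i.e. R_3(10) ≥ 574.

Largest n = 573; hence R_3(10) > 573.


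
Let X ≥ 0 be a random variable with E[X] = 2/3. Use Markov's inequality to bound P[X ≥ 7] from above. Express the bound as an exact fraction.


μ = E[X] = 2/3, a = 7.
Markov: P[X ≥ 7] ≤ μ/a = (2/3)/7 = 2/21.
Numerically: ≈ 0.09524.
(Since a = 7 > μ = 0.66667, the bound 2/21 is < 1 and informative.)

P[X ≥ 7] ≤ 2/21 ≈ 0.09524.


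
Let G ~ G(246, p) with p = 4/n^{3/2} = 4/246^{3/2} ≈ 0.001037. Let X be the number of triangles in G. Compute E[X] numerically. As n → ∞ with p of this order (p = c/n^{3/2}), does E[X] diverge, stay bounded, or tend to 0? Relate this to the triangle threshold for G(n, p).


Number of potential triangles: C(246, 3) = 2450980.
Each occurs with probability p³ ≈ (0.001037)³ ≈ 1.114223e-09.
By linearity: E[X] = C(246, 3)·p³ ≈ 2450980 · 1.114223e-09 ≈ 0.0027.
Since α = 3/2 > 1, p = c/n^{3/2} = o(1/n) is below the triangle threshold p ~ 1/n. Asymptotically E[X] ~ (c³/6)·n^{3(1−α)} = (4³/6)·n^{-1.5} → 0, so by Markov's inequality G has no triangles w.h.p.

E[X] ≈ 0.0027; in regime p = Θ(1/n^{3/2}) E[X] tends to 0 (below the triangle threshold p ~ 1/n).


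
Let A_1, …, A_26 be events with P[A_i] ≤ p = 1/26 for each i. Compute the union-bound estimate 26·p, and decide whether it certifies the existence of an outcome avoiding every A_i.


Union bound: P[∪_{i=1}^{26} A_i] ≤ Σ_i P[A_i] ≤ 26·p = 26·(1/26) = 1.
Numerically: 1 ≈ 1.000000.
Is 1 < 1? NO.
Since the bound 1 is ≥ 1, the union bound is uninformative here; it does NOT by itself certify existence.

26·p = 1 ≈ 1.000000; existence NOT certified by the union bound.


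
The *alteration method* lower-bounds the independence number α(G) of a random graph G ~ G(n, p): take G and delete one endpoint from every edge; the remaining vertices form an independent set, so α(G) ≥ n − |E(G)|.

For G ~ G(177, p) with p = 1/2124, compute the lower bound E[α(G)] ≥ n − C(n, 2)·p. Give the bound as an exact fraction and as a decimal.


E[|E(G)|] = C(177, 2)·p = 15576 · (1/2124) = 22/3.
E[α(G)] ≥ n − E[|E(G)|] = 177 − 22/3 = 509/3.
Numerically: ≈ 169.6667.
(This is only a lower bound; the true E[α(G)] may be larger.)

E[α(G)] ≥ 509/3 ≈ 169.6667.


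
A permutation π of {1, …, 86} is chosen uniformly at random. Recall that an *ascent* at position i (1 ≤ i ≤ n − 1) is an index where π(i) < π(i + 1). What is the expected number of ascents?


Write X = Σ X_I over i = 1, …, 85, with X_I the indicator of one ascent.
There are 85 indicators.
For each fixed i, the pair (π(i), π(i+1)) is a uniformly random ordered pair of distinct values from {1, …, 86}; by symmetry P[π(i) < π(i+1)] = 1/2.
By linearity: E[X] = 85 · (1/2) = (86 − 1) · (1/2) = 85/2 ≈ 42.500.

E[X] = 85/2 = 42.500.


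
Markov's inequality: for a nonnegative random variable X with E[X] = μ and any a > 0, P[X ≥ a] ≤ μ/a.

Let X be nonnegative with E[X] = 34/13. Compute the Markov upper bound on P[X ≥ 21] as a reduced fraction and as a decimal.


μ = E[X] = 34/13, a = 21.
Markov: P[X ≥ 21] ≤ μ/a = (34/13)/21 = 34/273.
Numerically: ≈ 0.125.
(Since a = 21 > μ = 2.615, the bound 34/273 is < 1 and informative.)

P[X ≥ 21] ≤ 34/273 ≈ 0.125.


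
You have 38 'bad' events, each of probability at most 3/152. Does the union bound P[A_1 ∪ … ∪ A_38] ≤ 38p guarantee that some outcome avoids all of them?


Union bound: P[∪_{i=1}^{38} A_i] ≤ Σ_i P[A_i] ≤ 38·p = 38·(3/152) = 3/4.
Numerically: 3/4 ≈ 0.7500.
Is 3/4 < 1? YES.
Since P[∪ A_i] ≤ 3/4 < 1, the complement has P[∩ A_i^c] ≥ 1 − 3/4 = 1/4 > 0, so some outcome avoids every A_i.

38·p = 3/4 ≈ 0.7500; existence CERTIFIED by the union bound.


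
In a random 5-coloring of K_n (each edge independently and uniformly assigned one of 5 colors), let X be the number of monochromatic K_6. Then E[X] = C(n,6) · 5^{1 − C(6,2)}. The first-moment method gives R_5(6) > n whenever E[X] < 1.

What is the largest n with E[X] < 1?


We need C(n, 6) · 5^{1 − 15} < 1, i.e. C(n, 6) < 5^{15 − 1} = 6103515625.
Check values of n near the boundary:
  n = 129: C(129, 6) = 5688177600; 5688177600 < 6103515625? YES
  n = 130: C(130, 6) = 5963412000; 5963412000 < 6103515625? YES
  n = 131: C(131, 6) = 6249655776; 6249655776 < 6103515625? NO
  n = 132: C(132, 6) = 6547258432; 6547258432 < 6103515625? NO
  n = 133: C(133, 6) = 6856577728; 6856577728 < 6103515625? NO
The largest n with C(n, 6) < 6103515625 is n = 130 (where E[X] = 47707296/48828125 ≈ 0.977045). Hence R_5(6) > 130, i.e. R_5(6) ≥ 131.

Largest n = 130; hence R_5(6) > 130.


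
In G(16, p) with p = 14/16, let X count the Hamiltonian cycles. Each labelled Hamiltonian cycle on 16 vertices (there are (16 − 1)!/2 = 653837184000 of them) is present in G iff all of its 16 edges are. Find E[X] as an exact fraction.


K_16 has (16 − 1)!/2 = 653837184000 labelled Hamiltonian cycles.
For each such Hamiltonian cycle H, let X_H = 1 if all 16 edges of H are present in G. Then P[X_H = 1] = p^{16} = (7/8)^{16} = 33232930569601/281474976710656.
By linearity of expectation: E[X] = Σ_H E[X_H] = 653837184000 · p^{16} = 653837184000 · 33232930569601/281474976710656 = 21219654042671322112875/274877906944.
Numerically: E[X] ≈ 7.71967e+10.

E[X] = 653837184000 · (7/8)^{16} = 21219654042671322112875/274877906944 ≈ 7.71967e+10.


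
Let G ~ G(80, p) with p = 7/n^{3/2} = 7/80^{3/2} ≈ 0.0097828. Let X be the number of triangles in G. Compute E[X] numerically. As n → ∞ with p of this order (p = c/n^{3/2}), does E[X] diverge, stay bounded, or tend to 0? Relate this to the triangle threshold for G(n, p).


Number of potential triangles: C(80, 3) = 82160.
Each occurs with probability p³ ≈ (0.0097828)³ ≈ 9.3624428e-07.
By linearity: E[X] = C(80, 3)·p³ ≈ 82160 · 9.3624428e-07 ≈ 0.07692.
Since α = 3/2 > 1, p = c/n^{3/2} = o(1/n) is below the triangle threshold p ~ 1/n. Asymptotically E[X] ~ (c³/6)·n^{3(1−α)} = (7³/6)·n^{-1.5} → 0, so by Markov's inequality G has no triangles w.h.p.

E[X] ≈ 0.07692; in regime p = Θ(1/n^{3/2}) E[X] tends to 0 (below the triangle threshold p ~ 1/n).


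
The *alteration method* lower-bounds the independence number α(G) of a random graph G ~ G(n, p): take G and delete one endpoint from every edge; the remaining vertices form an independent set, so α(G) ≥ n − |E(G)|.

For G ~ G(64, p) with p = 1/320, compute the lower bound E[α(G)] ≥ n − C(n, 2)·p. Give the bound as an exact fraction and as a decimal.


E[|E(G)|] = C(64, 2)·p = 2016 · (1/320) = 63/10.
E[α(G)] ≥ n − E[|E(G)|] = 64 − 63/10 = 577/10.
Numerically: ≈ 57.700000.
(This is only a lower bound; the true E[α(G)] may be larger.)

E[α(G)] ≥ 577/10 ≈ 57.700000.


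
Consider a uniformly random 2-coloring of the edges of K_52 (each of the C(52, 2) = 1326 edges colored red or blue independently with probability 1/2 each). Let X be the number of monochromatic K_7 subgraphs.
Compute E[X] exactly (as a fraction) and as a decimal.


Let X = Σ_S X_S over the C(52, 7) = 133784560 subsets S of size 7, where X_S = 1 if the K_7 on S is monochromatic.
For a fixed S, the K_7 on S has C(7, 2) = 21 edges. P[all 21 edges red] = (1/2)^21, and likewise for blue, so P[monochromatic] = 2·(1/2)^21 = 2^{1 − 21} = 1/1048576.
Summing: E[X] = C(52, 7) · 2^{1 − 21} = 133784560 · 1/1048576 = 8361535/65536.
Numerically: E[X] ≈ 127.586899.

E[X] = C(52,7)·2^(1−C(7,2)) = 8361535/65536 ≈ 127.586899.


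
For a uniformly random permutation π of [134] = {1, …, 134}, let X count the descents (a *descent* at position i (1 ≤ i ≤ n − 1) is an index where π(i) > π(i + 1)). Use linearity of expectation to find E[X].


Write X = Σ X_I over i = 1, …, 133, with X_I the indicator of one descent.
There are 133 indicators.
For each fixed i, the pair (π(i), π(i+1)) is a uniformly random ordered pair of distinct values from {1, …, 134}; by symmetry P[π(i) > π(i+1)] = 1/2.
By linearity: E[X] = 133 · (1/2) = (134 − 1) · (1/2) = 133/2 ≈ 66.500000.

E[X] = 133/2 = 66.500000.


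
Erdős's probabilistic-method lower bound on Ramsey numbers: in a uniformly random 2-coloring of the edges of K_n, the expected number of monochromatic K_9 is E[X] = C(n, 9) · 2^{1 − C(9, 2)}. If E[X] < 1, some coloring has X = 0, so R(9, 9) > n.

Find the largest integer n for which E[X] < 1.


We need C(n, 9) · 2^{1 − 36} < 1, i.e. C(n, 9) < 2^{36 − 1} = 34359738368.
Check values of n near the boundary:
  n = 62: C(62, 9) = 20286591270; 20286591270 < 34359738368? YES
  n = 63: C(63, 9) = 23667689815; 23667689815 < 34359738368? YES
  n = 64: C(64, 9) = 27540584512; 27540584512 < 34359738368? YES
  n = 65: C(65, 9) = 31966749880; 31966749880 < 34359738368? YES
  n = 66: C(66, 9) = 37014131440; 37014131440 < 34359738368? NO
  n = 67: C(67, 9) = 42757703560; 42757703560 < 34359738368? NO
The largest n with C(n, 9) < 34359738368 is n = 65 (where E[X] = 3995843735/4294967296 ≈ 0.9304). Hence R(9, 9) > 65, i.e. R(9, 9) ≥ 66.

Largest n = 65; hence R(9, 9) > 65.


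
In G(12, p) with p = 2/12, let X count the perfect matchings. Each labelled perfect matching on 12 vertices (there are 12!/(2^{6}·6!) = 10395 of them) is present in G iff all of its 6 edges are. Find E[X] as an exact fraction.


K_12 has 12!/(2^{6}·6!) = 10395 labelled perfect matchings.
For each such perfect matching H, let X_H = 1 if all 6 edges of H are present in G. Then P[X_H = 1] = p^{6} = (1/6)^{6} = 1/46656.
Summing the indicators: E[X] = Σ_H E[X_H] = 10395 · p^{6} = 10395 · 1/46656 = 385/1728.
Numerically: E[X] ≈ 0.2228.

E[X] = 10395 · (1/6)^{6} = 385/1728 ≈ 0.2228.


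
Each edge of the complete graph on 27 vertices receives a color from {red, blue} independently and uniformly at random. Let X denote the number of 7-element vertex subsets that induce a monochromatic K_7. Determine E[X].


Let X = Σ_S X_S over the C(27, 7) = 888030 subsets S of size 7, where X_S = 1 if the K_7 on S is monochromatic.
For a fixed S, the K_7 on S has C(7, 2) = 21 edges. P[all 21 edges red] = (1/2)^21, and likewise for blue, so P[monochromatic] = 2·(1/2)^21 = 2^{1 − 21} = 1/1048576.
By linearity of expectation: E[X] = C(27, 7) · 2^{1 − 21} = 888030 · 1/1048576 = 444015/524288.
Numerically: E[X] ≈ 0.84689.

E[X] = C(27,7)·2^(1−C(7,2)) = 444015/524288 ≈ 0.84689.


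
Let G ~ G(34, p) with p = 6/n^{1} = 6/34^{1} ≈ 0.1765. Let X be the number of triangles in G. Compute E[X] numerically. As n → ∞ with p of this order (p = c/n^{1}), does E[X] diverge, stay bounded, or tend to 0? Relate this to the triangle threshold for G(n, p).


Number of potential triangles: C(34, 3) = 5984.
Each occurs with probability p³ ≈ (0.1765)³ ≈ 5.495624e-03.
By linearity: E[X] = C(34, 3)·p³ ≈ 5984 · 5.495624e-03 ≈ 32.8858.
Here α = 1, so p = 6/n is exactly at the triangle threshold p ~ 1/n. Asymptotically E[X] → c³/6 = 6³/6 = 36 ≈ 36.0000, a bounded constant. In this regime the triangle count is asymptotically Poisson(c³/6).

E[X] ≈ 32.8858; in regime p = Θ(1/n^{1}) E[X] stays bounded (at the triangle threshold p ~ 1/n).


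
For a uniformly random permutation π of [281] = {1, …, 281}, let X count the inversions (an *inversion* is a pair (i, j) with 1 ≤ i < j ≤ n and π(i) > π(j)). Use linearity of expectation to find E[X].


Write X = Σ X_I over the C(281, 2) = 39340 pairs i < j, with X_I the indicator of one inversion.
There are 39340 indicators.
For each fixed pair i < j, the values π(i) and π(j) are two distinct elements of {1, …, 281} in uniformly random order; by symmetry P[π(i) > π(j)] = 1/2.
By linearity: E[X] = 39340 · (1/2) = C(281, 2) · (1/2) = 39340/2 = 19670 ≈ 19670.0000.

E[X] = 19670 = 19670.0000.


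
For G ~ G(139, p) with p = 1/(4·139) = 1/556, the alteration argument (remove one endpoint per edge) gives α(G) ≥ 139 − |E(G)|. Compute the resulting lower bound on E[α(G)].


E[|E(G)|] = C(139, 2)·p = 9591 · (1/556) = 69/4.
E[α(G)] ≥ n − E[|E(G)|] = 139 − 69/4 = 487/4.
Numerically: ≈ 121.750000.
(This is only a lower bound; the true E[α(G)] may be larger.)

E[α(G)] ≥ 487/4 ≈ 121.750000.


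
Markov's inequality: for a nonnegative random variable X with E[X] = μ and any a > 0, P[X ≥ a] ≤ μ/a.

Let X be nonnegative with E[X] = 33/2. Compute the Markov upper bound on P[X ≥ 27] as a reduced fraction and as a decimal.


μ = E[X] = 33/2, a = 27.
Markov: P[X ≥ 27] ≤ μ/a = (33/2)/27 = 11/18.
Numerically: ≈ 0.61111.
(Since a = 27 > μ = 16.50000, the bound 11/18 is < 1 and informative.)

P[X ≥ 27] ≤ 11/18 ≈ 0.61111.


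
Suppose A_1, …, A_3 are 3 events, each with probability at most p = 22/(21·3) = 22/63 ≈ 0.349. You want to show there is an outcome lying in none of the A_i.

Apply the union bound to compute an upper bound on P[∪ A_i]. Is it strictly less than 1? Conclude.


Union bound: P[∪_{i=1}^{3} A_i] ≤ Σ_i P[A_i] ≤ 3·p = 3·(22/63) = 22/21.
Numerically: 22/21 ≈ 1.048.
Is 22/21 < 1? NO.
Since the bound 22/21 is ≥ 1, the union bound is uninformative here; it does NOT by itself certify existence.

3·p = 22/21 ≈ 1.048; existence NOT certified by the union bound.


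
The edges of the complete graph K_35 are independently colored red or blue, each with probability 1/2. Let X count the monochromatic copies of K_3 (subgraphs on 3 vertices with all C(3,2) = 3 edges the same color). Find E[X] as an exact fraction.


Let X = Σ_S X_S over the C(35, 3) = 6545 subsets S of size 3, where X_S = 1 if the K_3 on S is monochromatic.
For a fixed S, the K_3 on S has C(3, 2) = 3 edges. P[all 3 edges red] = (1/2)^3, and likewise for blue, so P[monochromatic] = 2·(1/2)^3 = 2^{1 − 3} = 1/4.
By linearity of expectation: E[X] = C(35, 3) · 2^{1 − 3} = 6545 · 1/4 = 6545/4.
Numerically: E[X] ≈ 1636.2500.

E[X] = C(35,3)·2^(1−C(3,2)) = 6545/4 ≈ 1636.2500.


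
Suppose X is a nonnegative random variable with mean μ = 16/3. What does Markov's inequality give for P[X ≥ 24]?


μ = E[X] = 16/3, a = 24.
Markov: P[X ≥ 24] ≤ μ/a = (16/3)/24 = 2/9.
Numerically: ≈ 0.222.
(Since a = 24 > μ = 5.333, the bound 2/9 is < 1 and informative.)

P[X ≥ 24] ≤ 2/9 ≈ 0.222.


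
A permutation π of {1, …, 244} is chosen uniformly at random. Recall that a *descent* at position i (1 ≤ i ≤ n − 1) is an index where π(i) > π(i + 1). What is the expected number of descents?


Write X = Σ X_I over i = 1, …, 243, with X_I the indicator of one descent.
There are 243 indicators.
For each fixed i, the pair (π(i), π(i+1)) is a uniformly random ordered pair of distinct values from {1, …, 244}; by symmetry P[π(i) > π(i+1)] = 1/2.
By linearity: E[X] = 243 · (1/2) = (244 − 1) · (1/2) = 243/2 ≈ 121.50000.

E[X] = 243/2 = 121.50000.


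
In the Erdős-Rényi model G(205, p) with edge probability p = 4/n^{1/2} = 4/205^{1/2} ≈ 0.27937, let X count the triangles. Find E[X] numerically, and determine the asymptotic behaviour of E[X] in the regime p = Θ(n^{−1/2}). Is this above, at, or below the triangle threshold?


Number of potential triangles: C(205, 3) = 1414910.
Each occurs with probability p³ ≈ (0.27937)³ ≈ 2.1804653e-02.
By linearity: E[X] = C(205, 3)·p³ ≈ 1414910 · 2.1804653e-02 ≈ 30851.62177.
Since α = 1/2 < 1, p = c/n^{1/2} ≫ 1/n is above the triangle threshold p ~ 1/n. Asymptotically E[X] ~ (c³/6)·n^{3(1−α)} = (4³/6)·n^{1.5} → ∞; triangles are abundant w.h.p.

E[X] ≈ 30851.62177; in regime p = Θ(1/n^{1/2}) E[X] diverges (above the triangle threshold p ~ 1/n).


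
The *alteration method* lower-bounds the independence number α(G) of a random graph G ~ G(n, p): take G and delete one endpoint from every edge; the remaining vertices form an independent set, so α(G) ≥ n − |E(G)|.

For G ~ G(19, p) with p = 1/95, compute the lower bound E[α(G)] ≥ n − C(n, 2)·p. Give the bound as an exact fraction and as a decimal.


E[|E(G)|] = C(19, 2)·p = 171 · (1/95) = 9/5.
E[α(G)] ≥ n − E[|E(G)|] = 19 − 9/5 = 86/5.
Numerically: ≈ 17.200.
(This is only a lower bound; the true E[α(G)] may be larger.)

E[α(G)] ≥ 86/5 ≈ 17.200.


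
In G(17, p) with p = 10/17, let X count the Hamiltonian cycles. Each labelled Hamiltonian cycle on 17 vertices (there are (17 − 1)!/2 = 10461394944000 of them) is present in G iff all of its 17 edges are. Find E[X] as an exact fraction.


K_17 has (17 − 1)!/2 = 10461394944000 labelled Hamiltonian cycles.
For each such Hamiltonian cycle H, let X_H = 1 if all 17 edges of H are present in G. Then P[X_H = 1] = p^{17} = (10/17)^{17} = 100000000000000000/827240261886336764177.
By linearity: E[X] = Σ_H E[X_H] = 10461394944000 · p^{17} = 10461394944000 · 100000000000000000/827240261886336764177 = 1046139494400000000000000000000/827240261886336764177.
Numerically: E[X] ≈ 1.2646e+09.

E[X] = 10461394944000 · (10/17)^{17} = 1046139494400000000000000000000/827240261886336764177 ≈ 1.2646e+09.


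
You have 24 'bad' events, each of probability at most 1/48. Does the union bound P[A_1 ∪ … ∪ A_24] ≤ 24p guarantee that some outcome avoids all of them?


Union bound: P[∪_{i=1}^{24} A_i] ≤ Σ_i P[A_i] ≤ 24·p = 24·(1/48) = 1/2.
Numerically: 1/2 ≈ 0.500000.
Is 1/2 < 1? YES.
Since P[∪ A_i] ≤ 1/2 < 1, the complement has P[∩ A_i^c] ≥ 1 − 1/2 = 1/2 > 0, so some outcome avoids every A_i.

24·p = 1/2 ≈ 0.500000; existence CERTIFIED by the union bound.


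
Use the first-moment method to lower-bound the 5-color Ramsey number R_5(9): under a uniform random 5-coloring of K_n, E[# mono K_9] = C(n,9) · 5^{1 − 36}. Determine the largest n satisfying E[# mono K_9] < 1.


We need C(n, 9) · 5^{1 − 36} < 1, i.e. C(n, 9) < 5^{36 − 1} = 2910383045673370361328125.
Check values of n near the boundary:
  n = 2169: C(2169, 9) = 2879753360044504243499683; 2879753360044504243499683 < 2910383045673370361328125? YES
  n = 2170: C(2170, 9) = 2891746779868845075610510; 2891746779868845075610510 < 2910383045673370361328125? YES
  n = 2171: C(2171, 9) = 2903784578674959601827205; 2903784578674959601827205 < 2910383045673370361328125? YES
  n = 2172: C(2172, 9) = 2915866900084148060642020; 2915866900084148060642020 < 2910383045673370361328125? NO
  n = 2173: C(2173, 9) = 2927993888115921319674265; 2927993888115921319674265 < 2910383045673370361328125? NO
  n = 2174: C(2174, 9) = 2940165687188920530702934; 2940165687188920530702934 < 2910383045673370361328125? NO
The largest n with C(n, 9) < 2910383045673370361328125 is n = 2171 (where E[X] = 580756915734991920365441/582076609134674072265625 ≈ 0.9977328). Hence R_5(9) > 2171, i.e. R_5(9) ≥ 2172.

Largest n = 2171; hence R_5(9) > 2171.


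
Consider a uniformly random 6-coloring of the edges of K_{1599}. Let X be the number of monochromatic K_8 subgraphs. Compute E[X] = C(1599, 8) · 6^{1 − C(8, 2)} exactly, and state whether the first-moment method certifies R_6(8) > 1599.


E[X] = C(1599, 8) · 6^{1 − 28} = 1041478627524184359081 · 6^{−27} = 1041478627524184359081/1023490369077469249536.
As a reduced fraction: E[X] = 38573282500895717003/37907050706572935168 ≈ 1.017575.
Is E[X] < 1? NO.
Since E[X] ≥ 1, the first-moment bound is inconclusive at n = 1599; it does NOT by itself certify R_6(8) > 1599.

E[X] = 38573282500895717003/37907050706572935168 ≈ 1.017575; E[X] ≥ 1; first-moment method inconclusive here.


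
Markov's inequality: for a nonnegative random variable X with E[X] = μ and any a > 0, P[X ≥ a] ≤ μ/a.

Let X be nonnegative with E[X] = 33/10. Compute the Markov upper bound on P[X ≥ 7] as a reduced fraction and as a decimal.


μ = E[X] = 33/10, a = 7.
Markov: P[X ≥ 7] ≤ μ/a = (33/10)/7 = 33/70.
Numerically: ≈ 0.4714.
(Since a = 7 > μ = 3.3000, the bound 33/70 is < 1 and informative.)

P[X ≥ 7] ≤ 33/70 ≈ 0.4714.


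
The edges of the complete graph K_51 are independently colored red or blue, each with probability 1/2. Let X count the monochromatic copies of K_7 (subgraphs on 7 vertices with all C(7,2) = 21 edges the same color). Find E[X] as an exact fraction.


Let X = Σ_S X_S over the C(51, 7) = 115775100 subsets S of size 7, where X_S = 1 if the K_7 on S is monochromatic.
For a fixed S, the K_7 on S has C(7, 2) = 21 edges. P[all 21 edges red] = (1/2)^21, and likewise for blue, so P[monochromatic] = 2·(1/2)^21 = 2^{1 − 21} = 1/1048576.
By linearity of expectation: E[X] = C(51, 7) · 2^{1 − 21} = 115775100 · 1/1048576 = 28943775/262144.
Numerically: E[X] ≈ 110.4117.

E[X] = C(51,7)·2^(1−C(7,2)) = 28943775/262144 ≈ 110.4117.


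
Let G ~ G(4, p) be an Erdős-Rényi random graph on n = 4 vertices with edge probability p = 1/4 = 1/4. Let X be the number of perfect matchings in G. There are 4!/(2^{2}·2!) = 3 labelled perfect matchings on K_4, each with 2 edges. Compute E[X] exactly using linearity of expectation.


K_4 has 4!/(2^{2}·2!) = 3 labelled perfect matchings.
For each such perfect matching H, let X_H = 1 if all 2 edges of H are present in G. Then P[X_H = 1] = p^{2} = (1/4)^{2} = 1/16.
By linearity: E[X] = Σ_H E[X_H] = 3 · p^{2} = 3 · 1/16 = 3/16.
Numerically: E[X] ≈ 0.1875.

E[X] = 3 · (1/4)^{2} = 3/16 ≈ 0.1875.


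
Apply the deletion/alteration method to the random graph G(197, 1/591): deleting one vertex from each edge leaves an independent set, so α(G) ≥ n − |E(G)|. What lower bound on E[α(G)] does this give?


E[|E(G)|] = C(197, 2)·p = 19306 · (1/591) = 98/3.
E[α(G)] ≥ n − E[|E(G)|] = 197 − 98/3 = 493/3.
Numerically: ≈ 164.333333.
(This is only a lower bound; the true E[α(G)] may be larger.)

E[α(G)] ≥ 493/3 ≈ 164.333333.


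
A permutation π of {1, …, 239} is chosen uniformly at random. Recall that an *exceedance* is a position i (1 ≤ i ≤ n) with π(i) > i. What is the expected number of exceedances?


Write X = Σ_{i=1}^{239} X_i, where X_i = 1_{π(i) > i}.
For each fixed i, π(i) is uniform over {1, …, 239} (marginal of a uniform permutation), so P[π(i) > i] = (n − i)/n. Summing: Σ_{i=1}^{239} (n − i)/n = (0 + 1 + … + 238)/239 = 239(239 − 1)/(2·239) = (239 − 1)/2.
Hence E[X] = Σ_{i=1}^{239} (239 − i)/239 = 119 ≈ 119.00000.

E[X] = 119 = 119.00000.


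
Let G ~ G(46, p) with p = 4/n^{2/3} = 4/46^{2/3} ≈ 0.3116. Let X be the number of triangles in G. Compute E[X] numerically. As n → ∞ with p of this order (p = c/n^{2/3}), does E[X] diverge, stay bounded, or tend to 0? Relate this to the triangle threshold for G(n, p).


Number of potential triangles: C(46, 3) = 15180.
Each occurs with probability p³ ≈ (0.3116)³ ≈ 3.024575e-02.
By linearity: E[X] = C(46, 3)·p³ ≈ 15180 · 3.024575e-02 ≈ 459.1304.
Since α = 2/3 < 1, p = c/n^{2/3} ≫ 1/n is above the triangle threshold p ~ 1/n. Asymptotically E[X] ~ (c³/6)·n^{3(1−α)} = (4³/6)·n^{1} → ∞; triangles are abundant w.h.p.

E[X] ≈ 459.1304; in regime p = Θ(1/n^{2/3}) E[X] diverges (above the triangle threshold p ~ 1/n).


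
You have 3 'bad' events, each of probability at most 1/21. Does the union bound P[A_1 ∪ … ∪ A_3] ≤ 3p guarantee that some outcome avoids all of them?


Union bound: P[∪_{i=1}^{3} A_i] ≤ Σ_i P[A_i] ≤ 3·p = 3·(1/21) = 1/7.
Numerically: 1/7 ≈ 0.1428571.
Is 1/7 < 1? YES.
Since P[∪ A_i] ≤ 1/7 < 1, the complement has P[∩ A_i^c] ≥ 1 − 1/7 = 6/7 > 0, so some outcome avoids every A_i.

3·p = 1/7 ≈ 0.1428571; existence CERTIFIED by the union bound.


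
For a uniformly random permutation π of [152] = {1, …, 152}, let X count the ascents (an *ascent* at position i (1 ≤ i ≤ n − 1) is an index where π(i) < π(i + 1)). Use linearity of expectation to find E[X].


Write X = Σ X_I over i = 1, …, 151, with X_I the indicator of one ascent.
There are 151 indicators.
For each fixed i, the pair (π(i), π(i+1)) is a uniformly random ordered pair of distinct values from {1, …, 152}; by symmetry P[π(i) < π(i+1)] = 1/2.
By linearity: E[X] = 151 · (1/2) = (152 − 1) · (1/2) = 151/2 ≈ 75.5000.

E[X] = 151/2 = 75.5000.


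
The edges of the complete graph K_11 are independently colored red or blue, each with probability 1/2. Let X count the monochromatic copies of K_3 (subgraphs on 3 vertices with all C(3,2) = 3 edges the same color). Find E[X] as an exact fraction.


Let X = Σ_S X_S over the C(11, 3) = 165 subsets S of size 3, where X_S = 1 if the K_3 on S is monochromatic.
For a fixed S, the K_3 on S has C(3, 2) = 3 edges. P[all 3 edges red] = (1/2)^3, and likewise for blue, so P[monochromatic] = 2·(1/2)^3 = 2^{1 − 3} = 1/4.
By linearity of expectation: E[X] = C(11, 3) · 2^{1 − 3} = 165 · 1/4 = 165/4.
Numerically: E[X] ≈ 41.250.

E[X] = C(11,3)·2^(1−C(3,2)) = 165/4 ≈ 41.250.


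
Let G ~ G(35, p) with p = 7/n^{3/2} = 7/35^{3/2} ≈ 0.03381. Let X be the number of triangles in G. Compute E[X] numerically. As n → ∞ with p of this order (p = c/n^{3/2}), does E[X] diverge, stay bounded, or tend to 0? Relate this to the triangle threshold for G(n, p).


Number of potential triangles: C(35, 3) = 6545.
Each occurs with probability p³ ≈ (0.03381)³ ≈ 3.863562e-05.
By linearity: E[X] = C(35, 3)·p³ ≈ 6545 · 3.863562e-05 ≈ 0.2529.
Since α = 3/2 > 1, p = c/n^{3/2} = o(1/n) is below the triangle threshold p ~ 1/n. Asymptotically E[X] ~ (c³/6)·n^{3(1−α)} = (7³/6)·n^{-1.5} → 0, so by Markov's inequality G has no triangles w.h.p.

E[X] ≈ 0.2529; in regime p = Θ(1/n^{3/2}) E[X] tends to 0 (below the triangle threshold p ~ 1/n).


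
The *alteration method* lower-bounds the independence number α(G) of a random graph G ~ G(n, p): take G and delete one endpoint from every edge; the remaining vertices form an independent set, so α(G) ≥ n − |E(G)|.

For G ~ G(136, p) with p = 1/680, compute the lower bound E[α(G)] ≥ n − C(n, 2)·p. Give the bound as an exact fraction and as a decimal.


E[|E(G)|] = C(136, 2)·p = 9180 · (1/680) = 27/2.
E[α(G)] ≥ n − E[|E(G)|] = 136 − 27/2 = 245/2.
Numerically: ≈ 122.50000.
(This is only a lower bound; the true E[α(G)] may be larger.)

E[α(G)] ≥ 245/2 ≈ 122.50000.


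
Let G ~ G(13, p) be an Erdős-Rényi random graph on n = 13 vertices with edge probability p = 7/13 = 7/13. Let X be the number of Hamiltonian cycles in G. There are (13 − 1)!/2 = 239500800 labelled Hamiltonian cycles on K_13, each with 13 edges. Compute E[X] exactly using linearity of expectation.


K_13 has (13 − 1)!/2 = 239500800 labelled Hamiltonian cycles.
For each such Hamiltonian cycle H, let X_H = 1 if all 13 edges of H are present in G. Then P[X_H = 1] = p^{13} = (7/13)^{13} = 96889010407/302875106592253.
By linearity of expectation: E[X] = Σ_H E[X_H] = 239500800 · p^{13} = 239500800 · 96889010407/302875106592253 = 23204995503684825600/302875106592253.
Numerically: E[X] ≈ 76616.

E[X] = 239500800 · (7/13)^{13} = 23204995503684825600/302875106592253 ≈ 76616.


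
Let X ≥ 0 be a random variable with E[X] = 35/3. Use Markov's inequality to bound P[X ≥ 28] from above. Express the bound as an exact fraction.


μ = E[X] = 35/3, a = 28.
Markov: P[X ≥ 28] ≤ μ/a = (35/3)/28 = 5/12.
Numerically: ≈ 0.416667.
(Since a = 28 > μ = 11.666667, the bound 5/12 is < 1 and informative.)

P[X ≥ 28] ≤ 5/12 ≈ 0.416667.


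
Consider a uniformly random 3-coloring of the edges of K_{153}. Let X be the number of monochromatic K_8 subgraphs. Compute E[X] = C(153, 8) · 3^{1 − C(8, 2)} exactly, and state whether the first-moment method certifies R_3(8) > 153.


E[X] = C(153, 8) · 3^{1 − 28} = 6183023199255 · 3^{−27} = 6183023199255/7625597484987.
As a reduced fraction: E[X] = 687002577695/847288609443 ≈ 0.8108.
Is E[X] < 1? YES.
Since E[X] < 1, there exists a 3-coloring of K_{153} with no monochromatic K_8; hence R_3(8) > 153.

E[X] = 687002577695/847288609443 ≈ 0.8108; E[X] < 1, so R_3(8) > 153.


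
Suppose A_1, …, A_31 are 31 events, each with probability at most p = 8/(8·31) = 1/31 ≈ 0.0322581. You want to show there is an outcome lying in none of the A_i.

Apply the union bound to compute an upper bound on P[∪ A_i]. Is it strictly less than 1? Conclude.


Union bound: P[∪_{i=1}^{31} A_i] ≤ Σ_i P[A_i] ≤ 31·p = 31·(1/31) = 1.
Numerically: 1 ≈ 1.0000000.
Is 1 < 1? NO.
Since the bound 1 is ≥ 1, the union bound is uninformative here; it does NOT by itself certify existence.

31·p = 1 ≈ 1.0000000; existence NOT certified by the union bound.


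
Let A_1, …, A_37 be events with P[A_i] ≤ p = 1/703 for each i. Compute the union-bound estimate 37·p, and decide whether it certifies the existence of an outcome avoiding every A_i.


Union bound: P[∪_{i=1}^{37} A_i] ≤ Σ_i P[A_i] ≤ 37·p = 37·(1/703) = 1/19.
Numerically: 1/19 ≈ 0.05263.
Is 1/19 < 1? YES.
Since P[∪ A_i] ≤ 1/19 < 1, the complement has P[∩ A_i^c] ≥ 1 − 1/19 = 18/19 > 0, so some outcome avoids every A_i.

37·p = 1/19 ≈ 0.05263; existence CERTIFIED by the union bound.


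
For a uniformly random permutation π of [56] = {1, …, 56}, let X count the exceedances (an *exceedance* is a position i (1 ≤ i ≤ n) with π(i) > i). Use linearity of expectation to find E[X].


Write X = Σ_{i=1}^{56} X_i, where X_i = 1_{π(i) > i}.
For each fixed i, π(i) is uniform over {1, …, 56} (marginal of a uniform permutation), so P[π(i) > i] = (n − i)/n. Summing: Σ_{i=1}^{56} (n − i)/n = (0 + 1 + … + 55)/56 = 56(56 − 1)/(2·56) = (56 − 1)/2.
Hence E[X] = Σ_{i=1}^{56} (56 − i)/56 = 55/2 ≈ 27.500.

E[X] = 55/2 = 27.500.


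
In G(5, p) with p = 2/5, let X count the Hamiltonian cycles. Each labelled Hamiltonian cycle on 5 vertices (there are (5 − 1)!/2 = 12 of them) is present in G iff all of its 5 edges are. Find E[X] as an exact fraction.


K_5 has (5 − 1)!/2 = 12 labelled Hamiltonian cycles.
For each such Hamiltonian cycle H, let X_H = 1 if all 5 edges of H are present in G. Then P[X_H = 1] = p^{5} = (2/5)^{5} = 32/3125.
By linearity: E[X] = Σ_H E[X_H] = 12 · p^{5} = 12 · 32/3125 = 384/3125.
Numerically: E[X] ≈ 0.12288.

E[X] = 12 · (2/5)^{5} = 384/3125 ≈ 0.12288.


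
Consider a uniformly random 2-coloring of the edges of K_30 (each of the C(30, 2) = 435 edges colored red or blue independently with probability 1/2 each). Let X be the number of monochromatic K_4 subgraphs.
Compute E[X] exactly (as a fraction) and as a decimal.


Let X = Σ_S X_S over the C(30, 4) = 27405 subsets S of size 4, where X_S = 1 if the K_4 on S is monochromatic.
For a fixed S, the K_4 on S has C(4, 2) = 6 edges. P[all 6 edges red] = (1/2)^6, and likewise for blue, so P[monochromatic] = 2·(1/2)^6 = 2^{1 − 6} = 1/32.
Summing: E[X] = C(30, 4) · 2^{1 − 6} = 27405 · 1/32 = 27405/32.
Numerically: E[X] ≈ 856.40625.

E[X] = C(30,4)·2^(1−C(4,2)) = 27405/32 ≈ 856.40625.
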